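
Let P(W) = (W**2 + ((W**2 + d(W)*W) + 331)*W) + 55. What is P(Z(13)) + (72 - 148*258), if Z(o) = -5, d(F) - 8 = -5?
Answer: -39737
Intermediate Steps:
d(F) = 3 (d(F) = 8 - 5 = 3)
P(W) = 55 + W**2 + W*(331 + W**2 + 3*W) (P(W) = (W**2 + ((W**2 + 3*W) + 331)*W) + 55 = (W**2 + (331 + W**2 + 3*W)*W) + 55 = (W**2 + W*(331 + W**2 + 3*W)) + 55 = 55 + W**2 + W*(331 + W**2 + 3*W))
P(Z(13)) + (72 - 148*258) = (55 + (-5)**3 + 4*(-5)**2 + 331*(-5)) + (72 - 148*258) = (55 - 125 + 4*25 - 1655) + (72 - 38184) = (55 - 125 + 100 - 1655) - 38112 = -1625 - 38112 = -39737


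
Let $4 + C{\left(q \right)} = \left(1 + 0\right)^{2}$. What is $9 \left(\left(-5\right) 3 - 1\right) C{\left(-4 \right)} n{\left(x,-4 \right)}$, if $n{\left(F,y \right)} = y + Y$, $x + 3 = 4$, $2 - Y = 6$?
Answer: $-3456$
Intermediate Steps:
$Y = -4$ ($Y = 2 - 6 = -4$)
$C{\left(q \right)} = -3$ ($C{\left(q \right)} = -4 + \left(1 + 0\right)^{2} = -4 + 1^{2} = -4 + 1 = -3$)
$x = 1$ ($x = -3 + 4 = 1$)
$n{\left(F,y \right)} = -4 + y$ ($n{\left(F,y \right)} = y - 4 = -4 + y$)
$9 \left(\left(-5\right) 3 - 1\right) C{\left(-4 \right)} n{\left(x,-4 \right)} = 9 \left(\left(-5\right) 3 - 1\right) \left(-3\right) \left(-4 - 4\right) = 9 \left(-15 - 1\right) \left(-3\right) \left(-8\right) = 9 \left(\left(-16\right) \left(-3\right)\right) \left(-8\right) = 9 \cdot 48 \left(-8\right) = 432 \left(-8\right) = -3456$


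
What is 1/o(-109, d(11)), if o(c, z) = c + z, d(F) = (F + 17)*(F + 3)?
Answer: 1/283 ≈ 0.0035336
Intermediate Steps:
d(F) = (3 + F)*(17 + F) (d(F) = (17 + F)*(3 + F) = (3 + F)*(17 + F))
1/o(-109, d(11)) = 1/(-109 + (51 + 11² + 20*11)) = 1/(-109 + (51 + 121 + 220)) = 1/(-109 + 392) = 1/283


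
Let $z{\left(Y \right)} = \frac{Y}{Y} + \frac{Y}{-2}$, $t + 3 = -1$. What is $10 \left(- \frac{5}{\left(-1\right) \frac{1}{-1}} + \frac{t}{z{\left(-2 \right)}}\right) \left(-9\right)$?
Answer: $630$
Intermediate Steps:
$t = -4$ ($t = -3 - 1 = -4$)
$z{\left(Y \right)} = 1 - \frac{Y}{2}$ ($z{\left(Y \right)} = 1 + Y \left(- \frac{1}{2}\right) = 1 - \frac{Y}{2}$)
$10 \left(- \frac{5}{\left(-1\right) \frac{1}{-1}} + \frac{t}{z{\left(-2 \right)}}\right) \left(-9\right) = 10 \left(- \frac{5}{\left(-1\right) \frac{1}{-1}} - \frac{4}{1 - -1}\right) \left(-9\right) = 10 \left(- \frac{5}{\left(-1\right) \left(-1\right)} - \frac{4}{1 + 1}\right) \left(-9\right) = 10 \left(- \frac{5}{1} - \frac{4}{2}\right) \left(-9\right) = 10 \left(\left(-5\right) 1 - 2\right) \left(-9\right) = 10 \left(-5 - 2\right) \left(-9\right) = 10 \left(-7\right) \left(-9\right) = \left(-70\right) \left(-9\right) = 630$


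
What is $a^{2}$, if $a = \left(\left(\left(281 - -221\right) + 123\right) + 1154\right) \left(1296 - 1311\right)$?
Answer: $712089225$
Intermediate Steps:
$a = -26685$ ($a = \left(\left(\left(281 + 221\right) + 123\right) + 1154\right) \left(-15\right) = \left(\left(502 + 123\right) + 1154\right) \left(-15\right) = \left(625 + 1154\right) \left(-15\right) = 1779 \left(-15\right) = -26685$)
$a^{2} = \left(-26685\right)^{2} = 712089225$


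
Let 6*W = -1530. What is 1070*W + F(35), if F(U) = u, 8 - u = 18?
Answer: -272860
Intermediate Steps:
W = -255 (W = (⅙)*(-1530) = -255)
u = -10 (u = 8 - 1*18 = 8 - 18 = -10)
F(U) = -10
1070*W + F(35) = 1070*(-255) - 10 = -272850 - 10 = -272860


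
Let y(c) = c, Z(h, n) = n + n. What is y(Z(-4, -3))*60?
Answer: -360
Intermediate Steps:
Z(h, n) = 2*n
y(Z(-4, -3))*60 = (2*(-3))*60 = -6*60 = -360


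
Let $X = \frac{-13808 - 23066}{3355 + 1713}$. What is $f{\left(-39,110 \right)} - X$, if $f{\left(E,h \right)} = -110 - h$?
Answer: $- \frac{539043}{2534} \approx -212.72$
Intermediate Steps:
$X = - \frac{18437}{2534}$ ($X = - \frac{36874}{5068} = \left(-36874\right) \frac{1}{5068} = - \frac{18437}{2534} \approx -7.2758$)
$f{\left(-39,110 \right)} - X = \left(-110 - 110\right) - - \frac{18437}{2534} = \left(-110 - 110\right) + \frac{18437}{2534} = -220 + \frac{18437}{2534} = - \frac{539043}{2534}$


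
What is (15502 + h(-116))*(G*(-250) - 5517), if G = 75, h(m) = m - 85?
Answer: -371309367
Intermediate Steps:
h(m) = -85 + m
(15502 + h(-116))*(G*(-250) - 5517) = (15502 + (-85 - 116))*(75*(-250) - 5517) = (15502 - 201)*(-18750 - 5517) = 15301*(-24267) = -371309367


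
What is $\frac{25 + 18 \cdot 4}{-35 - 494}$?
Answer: $- \frac{97}{529} \approx -0.18336$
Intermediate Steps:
$\frac{25 + 18 \cdot 4}{-35 - 494} = \frac{25 + 72}{-529} = 97 \left(- \frac{1}{529}\right) = - \frac{97}{529}$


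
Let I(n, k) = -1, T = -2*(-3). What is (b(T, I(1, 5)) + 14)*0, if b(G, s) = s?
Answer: 0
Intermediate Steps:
T = 6
(b(T, I(1, 5)) + 14)*0 = (-1 + 14)*0 = 13*0 = 0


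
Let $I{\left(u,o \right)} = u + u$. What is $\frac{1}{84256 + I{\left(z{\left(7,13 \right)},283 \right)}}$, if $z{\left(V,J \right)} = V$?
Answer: $\frac{1}{84270} \approx 1.1867 \cdot 10^{-5}$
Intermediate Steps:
$I{\left(u,o \right)} = 2 u$
$\frac{1}{84256 + I{\left(z{\left(7,13 \right)},283 \right)}} = \frac{1}{84256 + 2 \cdot 7} = \frac{1}{84256 + 14} = \frac{1}{84270}$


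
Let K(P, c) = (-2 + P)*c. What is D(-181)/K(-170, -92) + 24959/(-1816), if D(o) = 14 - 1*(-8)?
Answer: -12340977/898012 ≈ -13.743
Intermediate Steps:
D(o) = 22 (D(o) = 14 + 8 = 22)
K(P, c) = c*(-2 + P)
D(-181)/K(-170, -92) + 24959/(-1816) = 22/((-92*(-2 - 170))) + 24959/(-1816) = 22/((-92*(-172))) + 24959*(-1/1816) = 22/15824 - 24959/1816 = 22*(1/15824) - 24959/1816 = 11/7912 - 24959/1816 = -12340977/898012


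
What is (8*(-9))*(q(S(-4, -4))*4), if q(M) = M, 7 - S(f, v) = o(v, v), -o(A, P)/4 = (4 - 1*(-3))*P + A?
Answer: 34848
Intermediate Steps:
o(A, P) = -28*P - 4*A (o(A, P) = -4*((4 - 1*(-3))*P + A) = -4*((4 + 3)*P + A) = -4*(7*P + A) = -4*(A + 7*P) = -28*P - 4*A)
S(f, v) = 7 + 32*v (S(f, v) = 7 - (-28*v - 4*v) = 7 - (-32)*v = 7 + 32*v)
(8*(-9))*(q(S(-4, -4))*4) = (8*(-9))*((7 + 32*(-4))*4) = -72*(7 - 128)*4 = -(-8712)*4 = -72*(-484) = 34848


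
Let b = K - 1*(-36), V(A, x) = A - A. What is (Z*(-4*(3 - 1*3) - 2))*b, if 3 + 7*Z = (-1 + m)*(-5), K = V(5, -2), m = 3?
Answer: 936/7 ≈ 133.71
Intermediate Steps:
V(A, x) = 0
K = 0
Z = -13/7 (Z = -3/7 + ((-1 + 3)*(-5))/7 = -3/7 + (2*(-5))/7 = -3/7 + (⅐)*(-10) = -3/7 - 10/7 = -13/7 ≈ -1.8571)
b = 36 (b = 0 - 1*(-36) = 0 + 36 = 36)
(Z*(-4*(3 - 1*3) - 2))*b = -13*(-4*(3 - 1*3) - 2)/7*36 = -13*(-4*(3 - 3) - 2)/7*36 = -13*(-4*0 - 2)/7*36 = -13*(0 - 2)/7*36 = -13/7*(-2)*36 = (26/7)*36 = 936/7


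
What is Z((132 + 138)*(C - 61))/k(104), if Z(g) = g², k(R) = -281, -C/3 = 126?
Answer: -14049360900/281 ≈ -4.9998e+7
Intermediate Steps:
C = -378 (C = -3*126 = -378)
Z((132 + 138)*(C - 61))/k(104) = ((132 + 138)*(-378 - 61))²/(-281) = (270*(-439))²*(-1/281) = (-118530)²*(-1/281) = 14049360900*(-1/281) = -14049360900/281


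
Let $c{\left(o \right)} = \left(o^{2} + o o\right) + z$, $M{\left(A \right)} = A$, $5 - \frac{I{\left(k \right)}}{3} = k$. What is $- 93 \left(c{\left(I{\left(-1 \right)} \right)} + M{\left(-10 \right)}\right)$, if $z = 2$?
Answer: $-59520$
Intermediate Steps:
$I{\left(k \right)} = 15 - 3 k$
$c{\left(o \right)} = 2 + 2 o^{2}$ ($c{\left(o \right)} = \left(o^{2} + o o\right) + 2 = \left(o^{2} + o^{2}\right) + 2 = 2 o^{2} + 2 = 2 + 2 o^{2}$)
$- 93 \left(c{\left(I{\left(-1 \right)} \right)} + M{\left(-10 \right)}\right) = - 93 \left(\left(2 + 2 \left(15 - -3\right)^{2}\right) - 10\right) = - 93 \left(\left(2 + 2 \left(15 + 3\right)^{2}\right) - 10\right) = - 93 \left(\left(2 + 2 \cdot 18^{2}\right) - 10\right) = - 93 \left(\left(2 + 2 \cdot 324\right) - 10\right) = - 93 \left(\left(2 + 648\right) - 10\right) = - 93 \left(650 - 10\right) = \left(-93\right) 640 = -59520$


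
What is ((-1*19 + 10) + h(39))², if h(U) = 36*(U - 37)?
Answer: 3969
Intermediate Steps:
h(U) = -1332 + 36*U (h(U) = 36*(-37 + U) = -1332 + 36*U)
((-1*19 + 10) + h(39))² = ((-1*19 + 10) + (-1332 + 36*39))² = ((-19 + 10) + (-1332 + 1404))² = (-9 + 72)² = 63² = 3969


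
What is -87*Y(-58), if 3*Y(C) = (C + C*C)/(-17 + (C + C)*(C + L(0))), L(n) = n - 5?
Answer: -95874/7291 ≈ -13.150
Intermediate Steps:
L(n) = -5 + n
Y(C) = (C + C²)/(3*(-17 + 2*C*(-5 + C))) (Y(C) = ((C + C*C)/(-17 + (C + C)*(C + (-5 + 0))))/3 = ((C + C²)/(-17 + (2*C)*(C - 5)))/3 = ((C + C²)/(-17 + (2*C)*(-5 + C)))/3 = ((C + C²)/(-17 + 2*C*(-5 + C)))/3 = (C + C²)/(3*(-17 + 2*C*(-5 + C))))
-87*Y(-58) = -29*(-58)*(1 - 58)/(-17 - 10*(-58) + 2*(-58)²) = -29*(-58)*(-57)/(-17 + 580 + 2*3364) = -29*(-58)*(-57)/(-17 + 580 + 6728) = -29*(-58)*(-57)/7291 = -87*1102/7291 = -95874/7291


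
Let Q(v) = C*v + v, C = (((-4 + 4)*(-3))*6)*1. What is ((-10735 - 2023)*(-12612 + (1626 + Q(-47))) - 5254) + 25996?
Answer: 140779756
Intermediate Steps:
C = 0 (C = ((0*(-3))*6)*1 = (0*6)*1 = 0*1 = 0)
Q(v) = v (Q(v) = 0*v + v = 0 + v = v)
((-10735 - 2023)*(-12612 + (1626 + Q(-47))) - 5254) + 25996 = ((-10735 - 2023)*(-12612 + (1626 - 47)) - 5254) + 25996 = (-12758*(-12612 + 1579) - 5254) + 25996 = (-12758*(-11033) - 5254) + 25996 = (140759014 - 5254) + 25996 = 140753760 + 25996 = 140779756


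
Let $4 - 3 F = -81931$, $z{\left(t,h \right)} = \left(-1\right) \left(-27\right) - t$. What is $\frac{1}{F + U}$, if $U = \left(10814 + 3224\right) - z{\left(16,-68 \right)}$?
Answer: $\frac{3}{124016} \approx 2.419 \cdot 10^{-5}$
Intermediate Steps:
$z{\left(t,h \right)} = 27 - t$
$F = \frac{81935}{3}$ ($F = \frac{4}{3} - - \frac{81931}{3} = \frac{4}{3} + \frac{81931}{3} = \frac{81935}{3} \approx 27312.0$)
$U = 14027$ ($U = \left(10814 + 3224\right) - \left(27 - 16\right) = 14038 - \left(27 - 16\right) = 14038 - 11 = 14027$)
$\frac{1}{F + U} = \frac{1}{\frac{81935}{3} + 14027} = \frac{1}{\frac{124016}{3}} = \frac{3}{124016}$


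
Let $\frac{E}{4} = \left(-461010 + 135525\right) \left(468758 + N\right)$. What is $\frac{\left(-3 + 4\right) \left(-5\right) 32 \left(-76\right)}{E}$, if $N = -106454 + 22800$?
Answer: $- \frac{38}{1566819693} \approx -2.4253 \cdot 10^{-8}$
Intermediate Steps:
$N = -83654$
$E = -501382301760$ ($E = 4 \left(-461010 + 135525\right) \left(468758 - 83654\right) = 4 \left(\left(-325485\right) 385104\right) = 4 \left(-125345575440\right) = -501382301760$)
$\frac{\left(-3 + 4\right) \left(-5\right) 32 \left(-76\right)}{E} = \frac{\left(-3 + 4\right) \left(-5\right) 32 \left(-76\right)}{-501382301760} = 1 \left(-5\right) 32 \left(-76\right) \left(- \frac{1}{501382301760}\right) = \left(-5\right) 32 \left(-76\right) \left(- \frac{1}{501382301760}\right) = \left(-160\right) \left(-76\right) \left(- \frac{1}{501382301760}\right) = 12160 \left(- \frac{1}{501382301760}\right) = - \frac{38}{1566819693}$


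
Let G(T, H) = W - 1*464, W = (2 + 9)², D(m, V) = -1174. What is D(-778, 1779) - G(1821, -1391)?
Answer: -831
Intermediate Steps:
W = 121 (W = 11² = 121)
G(T, H) = -343 (G(T, H) = 121 - 1*464 = 121 - 464 = -343)
D(-778, 1779) - G(1821, -1391) = -1174 - 1*(-343) = -1174 + 343 = -831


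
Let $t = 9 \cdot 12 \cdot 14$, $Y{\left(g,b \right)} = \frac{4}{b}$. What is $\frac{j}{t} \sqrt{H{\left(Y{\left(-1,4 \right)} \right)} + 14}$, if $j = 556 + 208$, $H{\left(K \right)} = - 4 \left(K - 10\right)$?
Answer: $\frac{955 \sqrt{2}}{378} \approx 3.5729$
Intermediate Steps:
$H{\left(K \right)} = 40 - 4 K$ ($H{\left(K \right)} = - 4 \left(-10 + K\right) = 40 - 4 K$)
$j = 764$
$t = 1512$ ($t = 108 \cdot 14 = 1512$)
$\frac{j}{t} \sqrt{H{\left(Y{\left(-1,4 \right)} \right)} + 14} = \frac{764}{1512} \sqrt{\left(40 - 4 \cdot \frac{4}{4}\right) + 14} = 764 \cdot \frac{1}{1512} \sqrt{\left(40 - 4 \cdot 4 \cdot \frac{1}{4}\right) + 14} = \frac{191 \sqrt{\left(40 - 4\right) + 14}}{378} = \frac{191 \sqrt{36 + 14}}{378} = \frac{191 \sqrt{50}}{378} = \frac{191 \cdot 5 \sqrt{2}}{378} = \frac{955 \sqrt{2}}{378}$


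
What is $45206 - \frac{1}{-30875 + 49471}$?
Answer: $\frac{840650775}{18596} \approx 45206.0$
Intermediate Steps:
$45206 - \frac{1}{-30875 + 49471} = 45206 - \frac{1}{18596} = \frac{840650775}{18596}$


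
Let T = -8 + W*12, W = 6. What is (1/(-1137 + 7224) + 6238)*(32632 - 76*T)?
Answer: 351456863992/2029 ≈ 1.7322e+8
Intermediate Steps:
T = 64 (T = -8 + 6*12 = -8 + 72 = 64)
(1/(-1137 + 7224) + 6238)*(32632 - 76*T) = (1/(-1137 + 7224) + 6238)*(32632 - 76*64) = (1/6087 + 6238)*(32632 - 4864) = (1/6087 + 6238)*27768 = (37970707/6087)*27768 = 351456863992/2029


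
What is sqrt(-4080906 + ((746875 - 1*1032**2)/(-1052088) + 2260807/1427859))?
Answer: I*sqrt(8165487869584920840199210)/1414532316 ≈ 2020.1*I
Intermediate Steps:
sqrt(-4080906 + ((746875 - 1*1032**2)/(-1052088) + 2260807/1427859)) = sqrt(-4080906 + ((746875 - 1*1065024)*(-1/1052088) + 2260807*(1/1427859))) = sqrt(-4080906 + ((746875 - 1065024)*(-1/1052088) + 2260807/1427859)) = sqrt(-4080906 + (-318149*(-1/1052088) + 2260807/1427859)) = sqrt(-4080906 + (318149/1052088 + 2260807/1427859)) = sqrt(-4080906 + 16004744791/8487193896) = sqrt(-34635424488604985/8487193896) = I*sqrt(8165487869584920840199210)/1414532316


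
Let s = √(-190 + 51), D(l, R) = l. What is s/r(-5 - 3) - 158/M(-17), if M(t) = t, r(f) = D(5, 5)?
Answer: 158/17 + I*√139/5 ≈ 9.2941 + 2.358*I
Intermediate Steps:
r(f) = 5
s = I*√139 (s = √(-139) = I*√139 ≈ 11.79*I)
s/r(-5 - 3) - 158/M(-17) = (I*√139)/5 - 158/(-17) = (I*√139)*(⅕) - 158*(-1/17) = I*√139/5 + 158/17 = 158/17 + I*√139/5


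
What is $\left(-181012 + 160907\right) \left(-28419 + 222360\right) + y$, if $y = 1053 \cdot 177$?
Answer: $-3898997424$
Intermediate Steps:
$y = 186381$
$\left(-181012 + 160907\right) \left(-28419 + 222360\right) + y = \left(-181012 + 160907\right) \left(-28419 + 222360\right) + 186381 = \left(-20105\right) 193941 + 186381 = -3899183805 + 186381 = -3898997424$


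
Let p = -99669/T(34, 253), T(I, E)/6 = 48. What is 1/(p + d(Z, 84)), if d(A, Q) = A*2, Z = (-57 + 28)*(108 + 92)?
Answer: -96/1146823 ≈ -8.3709e-5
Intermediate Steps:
T(I, E) = 288 (T(I, E) = 6*48 = 288)
Z = -5800 (Z = -29*200 = -5800)
d(A, Q) = 2*A
p = -33223/96 (p = -99669/288 = -99669*1/288 = -33223/96 ≈ -346.07)
1/(p + d(Z, 84)) = 1/(-33223/96 + 2*(-5800)) = 1/(-33223/96 - 11600) = 1/(-1146823/96) = -96/1146823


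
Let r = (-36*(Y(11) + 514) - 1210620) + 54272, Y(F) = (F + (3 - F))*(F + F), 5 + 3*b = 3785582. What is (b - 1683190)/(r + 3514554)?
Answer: -421331/2337326 ≈ -0.18026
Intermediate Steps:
b = 1261859 (b = -5/3 + (1/3)*3785582 = -5/3 + 3785582/3 = 1261859)
Y(F) = 6*F (Y(F) = 3*(2*F) = 6*F)
r = -1177228 (r = (-36*(6*11 + 514) - 1210620) + 54272 = (-36*(66 + 514) - 1210620) + 54272 = (-36*580 - 1210620) + 54272 = (-20880 - 1210620) + 54272 = -1231500 + 54272 = -1177228)
(b - 1683190)/(r + 3514554) = (1261859 - 1683190)/(-1177228 + 3514554) = -421331/2337326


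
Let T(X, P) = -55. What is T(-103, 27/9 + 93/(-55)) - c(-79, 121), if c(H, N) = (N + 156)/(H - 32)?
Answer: -5828/111 ≈ -52.505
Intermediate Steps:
c(H, N) = (156 + N)/(-32 + H)
T(-103, 27/9 + 93/(-55)) - c(-79, 121) = -55 - (156 + 121)/(-32 - 79) = -55 - 277/(-111) = -55 - (-1)*277/111 = -55 - 1*(-277/111) = -55 + 277/111 = -5828/111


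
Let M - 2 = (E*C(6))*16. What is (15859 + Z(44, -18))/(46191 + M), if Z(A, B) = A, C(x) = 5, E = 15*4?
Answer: 15903/50993 ≈ 0.31187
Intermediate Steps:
E = 60
M = 4802 (M = 2 + (60*5)*16 = 2 + 300*16 = 2 + 4800 = 4802)
(15859 + Z(44, -18))/(46191 + M) = (15859 + 44)/(46191 + 4802) = 15903/50993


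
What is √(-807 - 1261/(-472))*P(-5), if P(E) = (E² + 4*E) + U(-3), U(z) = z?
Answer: I*√44797874/118 ≈ 56.721*I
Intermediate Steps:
P(E) = -3 + E² + 4*E (P(E) = (E² + 4*E) - 3 = -3 + E² + 4*E)
√(-807 - 1261/(-472))*P(-5) = √(-807 - 1261/(-472))*(-3 + (-5)² + 4*(-5)) = √(-807 - 1261*(-1/472))*(-3 + 25 - 20) = √(-807 + 1261/472)*2 = √(-379643/472)*2 = (I*√44797874/236)*2 = I*√44797874/118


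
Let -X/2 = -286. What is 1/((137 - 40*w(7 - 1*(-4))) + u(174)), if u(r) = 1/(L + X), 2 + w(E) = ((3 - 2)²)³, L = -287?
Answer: 285/50446 ≈ 0.0056496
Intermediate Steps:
X = 572 (X = -2*(-286) = 572)
w(E) = -1 (w(E) = -2 + ((3 - 2)²)³ = -2 + (1²)³ = -2 + 1³ = -2 + 1 = -1)
u(r) = 1/285 (u(r) = 1/(-287 + 572) = 1/285)
1/((137 - 40*w(7 - 1*(-4))) + u(174)) = 1/((137 - 40*(-1)) + 1/285) = 1/((137 + 40) + 1/285) = 1/(177 + 1/285) = 1/(50446/285) = 285/50446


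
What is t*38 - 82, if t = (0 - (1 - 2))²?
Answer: -44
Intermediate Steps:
t = 1 (t = (0 - 1*(-1))² = (0 + 1)² = 1² = 1)
t*38 - 82 = 1*38 - 82 = 38 - 82 = -44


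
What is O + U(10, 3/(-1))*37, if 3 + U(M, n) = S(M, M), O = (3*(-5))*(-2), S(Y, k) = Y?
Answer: 289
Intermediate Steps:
O = 30 (O = -15*(-2) = 30)
U(M, n) = -3 + M
O + U(10, 3/(-1))*37 = 30 + (-3 + 10)*37 = 30 + 7*37 = 30 + 259 = 289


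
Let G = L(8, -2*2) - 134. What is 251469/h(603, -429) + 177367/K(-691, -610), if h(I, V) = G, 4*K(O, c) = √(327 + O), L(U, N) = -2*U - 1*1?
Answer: -251469/151 - 354734*I*√91/91 ≈ -1665.4 - 37186.0*I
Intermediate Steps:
L(U, N) = -1 - 2*U (L(U, N) = -2*U - 1 = -1 - 2*U)
K(O, c) = √(327 + O)/4
G = -151 (G = (-1 - 2*8) - 134 = (-1 - 16) - 134 = -17 - 134 = -151)
h(I, V) = -151
251469/h(603, -429) + 177367/K(-691, -610) = 251469/(-151) + 177367/((√(327 - 691)/4)) = 251469*(-1/151) + 177367/((√(-364)/4)) = -251469/151 + 177367/(((2*I*√91)/4)) = -251469/151 + 177367/((I*√91/2)) = -251469/151 + 177367*(-2*I*√91/91) = -251469/151 - 354734*I*√91/91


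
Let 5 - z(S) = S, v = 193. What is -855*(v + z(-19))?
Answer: -185535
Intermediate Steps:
z(S) = 5 - S
-855*(v + z(-19)) = -855*(193 + (5 - 1*(-19))) = -855*(193 + (5 + 19)) = -855*(193 + 24) = -855*217 = -185535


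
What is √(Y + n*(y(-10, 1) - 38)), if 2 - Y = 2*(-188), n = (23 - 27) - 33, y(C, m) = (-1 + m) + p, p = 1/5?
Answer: 3*√4935/5 ≈ 42.150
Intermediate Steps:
p = ⅕ ≈ 0.20000
y(C, m) = -⅘ + m (y(C, m) = (-1 + m) + ⅕ = -⅘ + m)
n = -37 (n = -4 - 33 = -37)
Y = 378 (Y = 2 - 2*(-188) = 2 - 1*(-376) = 2 + 376 = 378)
√(Y + n*(y(-10, 1) - 38)) = √(378 - 37*((-⅘ + 1) - 38)) = √(378 - 37*(⅕ - 38)) = √(378 - 37*(-189/5)) = √(378 + 6993/5) = √(8883/5) = 3*√4935/5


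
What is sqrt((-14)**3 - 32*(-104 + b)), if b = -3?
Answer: 2*sqrt(170) ≈ 26.077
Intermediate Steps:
sqrt((-14)**3 - 32*(-104 + b)) = sqrt((-14)**3 - 32*(-104 - 3)) = sqrt(-2744 - 32*(-107)) = sqrt(-2744 + 3424) = sqrt(680) = 2*sqrt(170)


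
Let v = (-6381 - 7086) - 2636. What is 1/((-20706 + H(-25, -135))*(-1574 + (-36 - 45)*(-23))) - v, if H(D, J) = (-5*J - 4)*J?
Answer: 517922383196/32163099 ≈ 16103.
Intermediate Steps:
H(D, J) = J*(-4 - 5*J) (H(D, J) = (-4 - 5*J)*J = J*(-4 - 5*J))
v = -16103 (v = -13467 - 2636 = -16103)
1/((-20706 + H(-25, -135))*(-1574 + (-36 - 45)*(-23))) - v = 1/((-20706 - 1*(-135)*(4 + 5*(-135)))*(-1574 + (-36 - 45)*(-23))) - 1*(-16103) = 1/((-20706 - 1*(-135)*(4 - 675))*(-1574 - 81*(-23))) + 16103 = 1/((-20706 - 1*(-135)*(-671))*(-1574 + 1863)) + 16103 = 1/((-20706 - 90585)*289) + 16103 = 1/(-111291*289) + 16103 = 1/(-32163099) + 16103 = -1/32163099 + 16103 = 517922383196/32163099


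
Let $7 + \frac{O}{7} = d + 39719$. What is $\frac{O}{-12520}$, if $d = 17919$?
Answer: $- \frac{403417}{12520} \approx -32.222$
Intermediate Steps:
$O = 403417$ ($O = -49 + 7 \left(17919 + 39719\right) = -49 + 7 \cdot 57638 = -49 + 403466 = 403417$)
$\frac{O}{-12520} = \frac{403417}{-12520} = 403417 \left(- \frac{1}{12520}\right) = - \frac{403417}{12520}$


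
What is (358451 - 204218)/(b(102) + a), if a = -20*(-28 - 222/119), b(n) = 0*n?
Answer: 18353727/71080 ≈ 258.21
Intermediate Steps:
b(n) = 0
a = 71080/119 (a = -20*(-28 - 222*1/119) = -20*(-28 - 222/119) = -20*(-3554/119) = 71080/119 ≈ 597.31)
(358451 - 204218)/(b(102) + a) = (358451 - 204218)/(0 + 71080/119) = 154233/(71080/119) = 154233*(119/71080) = 18353727/71080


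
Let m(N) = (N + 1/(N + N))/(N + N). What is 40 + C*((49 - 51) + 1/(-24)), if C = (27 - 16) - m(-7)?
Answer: 1783/96 ≈ 18.573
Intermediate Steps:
m(N) = (N + 1/(2*N))/(2*N) (m(N) = (N + 1/(2*N))/((2*N)) = (N + 1/(2*N))*(1/(2*N)) = (N + 1/(2*N))/(2*N))
C = 2057/196 (C = (27 - 16) - (½ + (¼)/(-7)²) = 11 - (½ + (¼)*(1/49)) = 11 - (½ + 1/196) = 11 - 1*99/196 = 11 - 99/196 = 2057/196 ≈ 10.495)
40 + C*((49 - 51) + 1/(-24)) = 40 + 2057*((49 - 51) + 1/(-24))/196 = 40 + 2057*(-2 - 1/24)/196 = 40 + (2057/196)*(-49/24) = 40 - 2057/96 = 1783/96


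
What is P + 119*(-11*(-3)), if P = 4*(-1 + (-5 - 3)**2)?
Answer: 4179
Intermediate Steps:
P = 252 (P = 4*(-1 + (-8)**2) = 4*(-1 + 64) = 4*63 = 252)
P + 119*(-11*(-3)) = 252 + 119*(-11*(-3)) = 252 + 119*33 = 252 + 3927 = 4179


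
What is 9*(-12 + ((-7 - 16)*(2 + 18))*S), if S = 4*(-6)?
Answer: 99252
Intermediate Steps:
S = -24
9*(-12 + ((-7 - 16)*(2 + 18))*S) = 9*(-12 + ((-7 - 16)*(2 + 18))*(-24)) = 9*(-12 - 23*20*(-24)) = 9*(-12 - 460*(-24)) = 9*(-12 + 11040) = 9*11028 = 99252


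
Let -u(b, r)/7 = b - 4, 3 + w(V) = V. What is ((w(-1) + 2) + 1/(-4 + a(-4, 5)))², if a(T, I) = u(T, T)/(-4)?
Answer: 1369/324 ≈ 4.2253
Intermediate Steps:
w(V) = -3 + V
u(b, r) = 28 - 7*b (u(b, r) = -7*(b - 4) = -7*(-4 + b) = 28 - 7*b)
a(T, I) = -7 + 7*T/4 (a(T, I) = (28 - 7*T)/(-4) = (28 - 7*T)*(-¼) = -7 + 7*T/4)
((w(-1) + 2) + 1/(-4 + a(-4, 5)))² = (((-3 - 1) + 2) + 1/(-4 + (-7 + (7/4)*(-4))))² = ((-4 + 2) + 1/(-4 + (-7 - 7)))² = (-2 + 1/(-4 - 14))² = (-2 + 1/(-18))² = (-2 - 1/18)² = (-37/18)² = 1369/324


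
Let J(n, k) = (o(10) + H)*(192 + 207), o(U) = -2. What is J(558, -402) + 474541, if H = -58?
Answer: 450601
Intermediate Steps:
J(n, k) = -23940 (J(n, k) = (-2 - 58)*(192 + 207) = -60*399 = -23940)
J(558, -402) + 474541 = -23940 + 474541 = 450601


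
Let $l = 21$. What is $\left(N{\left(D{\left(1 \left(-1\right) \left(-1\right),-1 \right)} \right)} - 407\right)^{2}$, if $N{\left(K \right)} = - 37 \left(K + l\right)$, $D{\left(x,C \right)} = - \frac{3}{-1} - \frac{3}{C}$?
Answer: $1976836$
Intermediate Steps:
$D{\left(x,C \right)} = 3 - \frac{3}{C}$ ($D{\left(x,C \right)} = \left(-3\right) \left(-1\right) - \frac{3}{C} = 3 - \frac{3}{C}$)
$N{\left(K \right)} = -777 - 37 K$ ($N{\left(K \right)} = - 37 \left(K + 21\right) = - 37 \left(21 + K\right) = -777 - 37 K$)
$\left(N{\left(D{\left(1 \left(-1\right) \left(-1\right),-1 \right)} \right)} - 407\right)^{2} = \left(\left(-777 - 37 \left(3 - \frac{3}{-1}\right)\right) - 407\right)^{2} = \left(\left(-777 - 37 \left(3 - -3\right)\right) - 407\right)^{2} = \left(\left(-777 - 37 \left(3 + 3\right)\right) - 407\right)^{2} = \left(\left(-777 - 222\right) - 407\right)^{2} = \left(-999 - 407\right)^{2} = \left(-1406\right)^{2} = 1976836$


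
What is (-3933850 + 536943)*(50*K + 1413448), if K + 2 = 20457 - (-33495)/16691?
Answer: -138132694388728176/16691 ≈ -8.2759e+12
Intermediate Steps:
K = 341447900/16691 (K = -2 + (20457 - (-33495)/16691) = -2 + (20457 - 1*(-33495/16691)) = -2 + (20457 + 33495/16691) = -2 + 341481282/16691 = 341447900/16691 ≈ 20457.)
(-3933850 + 536943)*(50*K + 1413448) = (-3933850 + 536943)*(50*(341447900/16691) + 1413448) = -3396907*(17072395000/16691 + 1413448) = -3396907*40664255568/16691 = -138132694388728176/16691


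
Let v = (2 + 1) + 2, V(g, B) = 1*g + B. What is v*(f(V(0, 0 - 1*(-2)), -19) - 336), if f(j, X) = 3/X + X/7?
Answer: -225350/133 ≈ -1694.4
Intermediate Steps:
V(g, B) = B + g (V(g, B) = g + B = B + g)
f(j, X) = 3/X + X/7 (f(j, X) = 3/X + X*(⅐) = 3/X + X/7)
v = 5 (v = 3 + 2 = 5)
v*(f(V(0, 0 - 1*(-2)), -19) - 336) = 5*((3/(-19) + (⅐)*(-19)) - 336) = 5*((3*(-1/19) - 19/7) - 336) = 5*((-3/19 - 19/7) - 336) = 5*(-382/133 - 336) = 5*(-45070/133) = -225350/133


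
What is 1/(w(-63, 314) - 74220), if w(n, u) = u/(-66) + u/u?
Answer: -33/2449384 ≈ -1.3473e-5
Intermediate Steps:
w(n, u) = 1 - u/66 (w(n, u) = u*(-1/66) + 1 = -u/66 + 1 = 1 - u/66)
1/(w(-63, 314) - 74220) = 1/((1 - 1/66*314) - 74220) = 1/((1 - 157/33) - 74220) = 1/(-124/33 - 74220) = 1/(-2449384/33) = -33/2449384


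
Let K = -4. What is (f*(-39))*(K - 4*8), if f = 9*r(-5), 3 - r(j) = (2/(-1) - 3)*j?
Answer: -277992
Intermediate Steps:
r(j) = 3 + 5*j (r(j) = 3 - (2/(-1) - 3)*j = 3 - (2*(-1) - 3)*j = 3 - (-2 - 3)*j = 3 - (-5)*j = 3 + 5*j)
f = -198 (f = 9*(3 + 5*(-5)) = 9*(3 - 25) = 9*(-22) = -198)
(f*(-39))*(K - 4*8) = (-198*(-39))*(-4 - 4*8) = 7722*(-4 - 32) = 7722*(-36) = -277992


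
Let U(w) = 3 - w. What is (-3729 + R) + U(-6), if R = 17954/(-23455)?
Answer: -87270554/23455 ≈ -3720.8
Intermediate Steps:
R = -17954/23455 (R = 17954*(-1/23455) = -17954/23455 ≈ -0.76547)
(-3729 + R) + U(-6) = (-3729 - 17954/23455) + (3 - 1*(-6)) = -87481649/23455 + (3 + 6) = -87481649/23455 + 9 = -87270554/23455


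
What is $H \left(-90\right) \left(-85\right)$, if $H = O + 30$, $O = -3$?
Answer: $206550$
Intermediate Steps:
$H = 27$ ($H = -3 + 30 = 27$)
$H \left(-90\right) \left(-85\right) = 27 \left(-90\right) \left(-85\right) = \left(-2430\right) \left(-85\right) = 206550$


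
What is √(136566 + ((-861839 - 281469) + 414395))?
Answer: I*√592347 ≈ 769.64*I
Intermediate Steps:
√(136566 + ((-861839 - 281469) + 414395)) = √(136566 + (-1143308 + 414395)) = √(136566 - 728913) = √(-592347) = I*√592347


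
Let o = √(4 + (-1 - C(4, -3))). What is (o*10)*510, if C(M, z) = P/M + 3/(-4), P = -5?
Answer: 5100*√5 ≈ 11404.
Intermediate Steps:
C(M, z) = -¾ - 5/M (C(M, z) = -5/M + 3/(-4) = -5/M + 3*(-¼) = -5/M - ¾ = -¾ - 5/M)
o = √5 (o = √(4 + (-1 - (-¾ - 5/4))) = √(4 + (-1 - 1*(-2))) = √(4 + (-1 + 2)) = √(4 + 1) = √5 ≈ 2.2361)
(o*10)*510 = (√5*10)*510 = (10*√5)*510 = 5100*√5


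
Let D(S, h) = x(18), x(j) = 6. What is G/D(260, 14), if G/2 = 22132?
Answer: 22132/3 ≈ 7377.3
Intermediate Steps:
G = 44264 (G = 2*22132 = 44264)
D(S, h) = 6
G/D(260, 14) = 44264/6 = 44264*(⅙) = 22132/3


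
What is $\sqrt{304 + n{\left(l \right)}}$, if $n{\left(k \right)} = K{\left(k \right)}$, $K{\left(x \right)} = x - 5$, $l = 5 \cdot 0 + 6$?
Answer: $\sqrt{305} \approx 17.464$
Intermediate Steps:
$l = 6$ ($l = 0 + 6 = 6$)
$K{\left(x \right)} = -5 + x$
$n{\left(k \right)} = -5 + k$
$\sqrt{304 + n{\left(l \right)}} = \sqrt{304 + \left(-5 + 6\right)} = \sqrt{304 + 1} = \sqrt{305}$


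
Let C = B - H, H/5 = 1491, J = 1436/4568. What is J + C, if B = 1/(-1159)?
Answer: -9866859051/1323578 ≈ -7454.7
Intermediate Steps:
B = -1/1159 ≈ -0.00086281
J = 359/1142 (J = 1436*(1/4568) = 359/1142 ≈ 0.31436)
H = 7455 (H = 5*1491 = 7455)
C = -8640346/1159 (C = -1/1159 - 1*7455 = -1/1159 - 7455 = -8640346/1159 ≈ -7455.0)
J + C = 359/1142 - 8640346/1159 = -9866859051/1323578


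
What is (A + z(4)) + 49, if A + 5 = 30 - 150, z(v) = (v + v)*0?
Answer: -76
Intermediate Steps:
z(v) = 0 (z(v) = (2*v)*0 = 0)
A = -125 (A = -5 + (30 - 150) = -5 - 120 = -125)
(A + z(4)) + 49 = (-125 + 0) + 49 = -125 + 49 = -76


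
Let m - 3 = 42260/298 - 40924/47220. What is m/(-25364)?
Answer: -160859/28344270 ≈ -0.0056752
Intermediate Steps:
m = 321718/2235 (m = 3 + (42260/298 - 40924/47220) = 3 + (42260*(1/298) - 40924*1/47220) = 3 + (21130/149 - 13/15) = 3 + 315013/2235 = 321718/2235 ≈ 143.95)
m/(-25364) = (321718/2235)/(-25364) = (321718/2235)*(-1/25364) = -160859/28344270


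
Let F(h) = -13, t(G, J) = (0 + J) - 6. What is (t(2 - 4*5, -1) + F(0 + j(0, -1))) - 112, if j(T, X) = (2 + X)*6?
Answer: -132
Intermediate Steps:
j(T, X) = 12 + 6*X
t(G, J) = -6 + J (t(G, J) = J - 6 = -6 + J)
(t(2 - 4*5, -1) + F(0 + j(0, -1))) - 112 = ((-6 - 1) - 13) - 112 = (-7 - 13) - 112 = -20 - 112 = -132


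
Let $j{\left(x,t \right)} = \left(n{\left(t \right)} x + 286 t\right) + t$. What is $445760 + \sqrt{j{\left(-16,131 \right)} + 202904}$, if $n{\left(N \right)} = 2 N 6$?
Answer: $445760 + \sqrt{215349} \approx 4.4622 \cdot 10^{5}$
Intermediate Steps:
$n{\left(N \right)} = 12 N$
$j{\left(x,t \right)} = 287 t + 12 t x$ ($j{\left(x,t \right)} = \left(12 t x + 286 t\right) + t = \left(286 t + 12 t x\right) + t = 287 t + 12 t x$)
$445760 + \sqrt{j{\left(-16,131 \right)} + 202904} = 445760 + \sqrt{131 \left(287 + 12 \left(-16\right)\right) + 202904} = 445760 + \sqrt{131 \left(287 - 192\right) + 202904} = 445760 + \sqrt{131 \cdot 95 + 202904} = 445760 + \sqrt{12445 + 202904} = 445760 + \sqrt{215349}$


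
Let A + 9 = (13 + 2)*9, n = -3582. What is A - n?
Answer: 3708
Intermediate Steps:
A = 126 (A = -9 + (13 + 2)*9 = -9 + 15*9 = -9 + 135 = 126)
A - n = 126 - 1*(-3582) = 126 + 3582 = 3708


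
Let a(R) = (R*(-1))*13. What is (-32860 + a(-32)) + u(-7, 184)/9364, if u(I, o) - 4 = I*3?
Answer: -303805633/9364 ≈ -32444.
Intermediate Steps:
u(I, o) = 4 + 3*I (u(I, o) = 4 + I*3 = 4 + 3*I)
a(R) = -13*R (a(R) = -R*13 = -13*R)
(-32860 + a(-32)) + u(-7, 184)/9364 = (-32860 - 13*(-32)) + (4 + 3*(-7))/9364 = (-32860 + 416) + (4 - 21)*(1/9364) = -32444 - 17*1/9364 = -32444 - 17/9364 = -303805633/9364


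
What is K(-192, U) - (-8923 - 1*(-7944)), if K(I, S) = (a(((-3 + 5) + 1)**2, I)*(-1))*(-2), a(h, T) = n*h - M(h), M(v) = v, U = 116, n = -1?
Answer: 943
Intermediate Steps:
a(h, T) = -2*h (a(h, T) = -h - h = -2*h)
K(I, S) = -36 (K(I, S) = (-2*((-3 + 5) + 1)**2*(-1))*(-2) = (-2*(2 + 1)**2*(-1))*(-2) = (-2*3**2*(-1))*(-2) = (-2*9*(-1))*(-2) = -18*(-1)*(-2) = 18*(-2) = -36)
K(-192, U) - (-8923 - 1*(-7944)) = -36 - (-8923 - 1*(-7944)) = -36 - (-8923 + 7944) = -36 - 1*(-979) = -36 + 979 = 943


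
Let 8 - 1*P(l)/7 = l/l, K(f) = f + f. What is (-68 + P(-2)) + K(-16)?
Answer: -51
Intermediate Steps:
K(f) = 2*f
P(l) = 49 (P(l) = 56 - 7*l/l = 56 - 7*1 = 56 - 7 = 49)
(-68 + P(-2)) + K(-16) = (-68 + 49) + 2*(-16) = -19 - 32 = -51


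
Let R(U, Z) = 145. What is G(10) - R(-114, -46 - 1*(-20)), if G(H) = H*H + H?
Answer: -35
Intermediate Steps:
G(H) = H + H**2 (G(H) = H**2 + H = H + H**2)
G(10) - R(-114, -46 - 1*(-20)) = 10*(1 + 10) - 1*145 = 10*11 - 145 = 110 - 145 = -35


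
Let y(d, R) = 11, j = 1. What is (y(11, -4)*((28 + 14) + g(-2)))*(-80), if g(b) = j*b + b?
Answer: -33440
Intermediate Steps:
g(b) = 2*b (g(b) = 1*b + b = b + b = 2*b)
(y(11, -4)*((28 + 14) + g(-2)))*(-80) = (11*((28 + 14) + 2*(-2)))*(-80) = (11*(42 - 4))*(-80) = (11*38)*(-80) = 418*(-80) = -33440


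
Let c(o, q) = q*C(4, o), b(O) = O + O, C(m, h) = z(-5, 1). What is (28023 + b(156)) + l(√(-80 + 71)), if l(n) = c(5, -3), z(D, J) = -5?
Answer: 28350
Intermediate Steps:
C(m, h) = -5
b(O) = 2*O
c(o, q) = -5*q (c(o, q) = q*(-5) = -5*q)
l(n) = 15 (l(n) = -5*(-3) = 15)
(28023 + b(156)) + l(√(-80 + 71)) = (28023 + 2*156) + 15 = (28023 + 312) + 15 = 28335 + 15 = 28350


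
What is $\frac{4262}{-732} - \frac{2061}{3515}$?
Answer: $- \frac{8244791}{1286490} \approx -6.4087$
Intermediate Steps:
$\frac{4262}{-732} - \frac{2061}{3515} = 4262 \left(- \frac{1}{732}\right) - \frac{2061}{3515} = - \frac{2131}{366} - \frac{2061}{3515} = - \frac{8244791}{1286490}$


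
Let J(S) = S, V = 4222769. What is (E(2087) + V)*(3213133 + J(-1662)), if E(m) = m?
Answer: 13568002523176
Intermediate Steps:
(E(2087) + V)*(3213133 + J(-1662)) = (2087 + 4222769)*(3213133 - 1662) = 4224856*3211471 = 13568002523176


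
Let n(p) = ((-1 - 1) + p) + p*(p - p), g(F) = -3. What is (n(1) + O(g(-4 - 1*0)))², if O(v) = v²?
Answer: 64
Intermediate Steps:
n(p) = -2 + p (n(p) = (-2 + p) + p*0 = (-2 + p) + 0 = -2 + p)
(n(1) + O(g(-4 - 1*0)))² = ((-2 + 1) + (-3)²)² = (-1 + 9)² = 8² = 64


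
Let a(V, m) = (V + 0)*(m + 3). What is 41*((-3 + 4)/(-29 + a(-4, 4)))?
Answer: -41/57 ≈ -0.71930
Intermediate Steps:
a(V, m) = V*(3 + m)
41*((-3 + 4)/(-29 + a(-4, 4))) = 41*((-3 + 4)/(-29 - 4*(3 + 4))) = 41*(1/(-29 - 4*7)) = 41*(1/(-29 - 28)) = 41*(1/(-57)) = 41*(1*(-1/57)) = 41*(-1/57) = -41/57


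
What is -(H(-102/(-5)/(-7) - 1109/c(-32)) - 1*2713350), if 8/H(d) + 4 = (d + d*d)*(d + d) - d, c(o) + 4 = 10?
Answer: 165409934743352968050/60961517955043 ≈ 2.7134e+6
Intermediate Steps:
c(o) = 6 (c(o) = -4 + 10 = 6)
H(d) = 8/(-4 - d + 2*d*(d + d²)) (H(d) = 8/(-4 + ((d + d*d)*(d + d) - d)) = 8/(-4 + ((d + d²)*(2*d) - d)) = 8/(-4 + (2*d*(d + d²) - d)) = 8/(-4 + (-d + 2*d*(d + d²))) = 8/(-4 - d + 2*d*(d + d²)))
-(H(-102/(-5)/(-7) - 1109/c(-32)) - 1*2713350) = -(8/(-4 - (-102/(-5)/(-7) - 1109/6) + 2*(-102/(-5)/(-7) - 1109/6)² + 2*(-102/(-5)/(-7) - 1109/6)³) - 1*2713350) = -(8/(-4 - (-102*(-⅕)*(-⅐) - 1109*⅙) + 2*(-102*(-⅕)*(-⅐) - 1109*⅙)² + 2*(-102*(-⅕)*(-⅐) - 1109*⅙)³) - 2713350) = -(8/(-4 - ((102/5)*(-⅐) - 1109/6) + 2*((102/5)*(-⅐) - 1109/6)² + 2*((102/5)*(-⅐) - 1109/6)³) - 2713350) = -(8/(-4 - (-102/35 - 1109/6) + 2*(-102/35 - 1109/6)² + 2*(-102/35 - 1109/6)³) - 2713350) = -(8/(-4 - 1*(-39427/210) + 2*(-39427/210)² + 2*(-39427/210)³) - 2713350) = -(8/(-4 + 39427/210 + 2*(1554488329/44100) + 2*(-61288811347483/9261000)) - 2713350) = -(8/(-4 + 39427/210 + 1554488329/22050 - 61288811347483/4630500) - 2713350) = -(8/(-60961517955043/4630500) - 2713350) = -(8*(-4630500/60961517955043) - 2713350) = -(-37044000/60961517955043 - 2713350) = -1*(-165409934743352968050/60961517955043) = 165409934743352968050/60961517955043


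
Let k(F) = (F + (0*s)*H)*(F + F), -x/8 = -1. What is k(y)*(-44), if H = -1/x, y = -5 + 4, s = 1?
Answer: -88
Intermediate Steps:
x = 8 (x = -8*(-1) = 8)
y = -1
H = -⅛ (H = -1/8 = -1*⅛ = -⅛ ≈ -0.12500)
k(F) = 2*F² (k(F) = (F + (0*1)*(-⅛))*(F + F) = (F + 0*(-⅛))*(2*F) = (F + 0)*(2*F) = F*(2*F) = 2*F²)
k(y)*(-44) = (2*(-1)²)*(-44) = (2*1)*(-44) = 2*(-44) = -88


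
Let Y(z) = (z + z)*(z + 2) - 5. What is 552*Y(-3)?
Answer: 552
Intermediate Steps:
Y(z) = -5 + 2*z*(2 + z) (Y(z) = (2*z)*(2 + z) - 5 = 2*z*(2 + z) - 5 = -5 + 2*z*(2 + z))
552*Y(-3) = 552*(-5 + 2*(-3)**2 + 4*(-3)) = 552*(-5 + 2*9 - 12) = 552*(-5 + 18 - 12) = 552*1 = 552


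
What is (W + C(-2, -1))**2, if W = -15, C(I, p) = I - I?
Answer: 225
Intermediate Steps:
C(I, p) = 0
(W + C(-2, -1))**2 = (-15 + 0)**2 = (-15)**2 = 225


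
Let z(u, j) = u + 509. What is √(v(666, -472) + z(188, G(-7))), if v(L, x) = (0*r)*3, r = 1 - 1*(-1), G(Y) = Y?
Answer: √697 ≈ 26.401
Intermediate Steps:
r = 2 (r = 1 + 1 = 2)
z(u, j) = 509 + u
v(L, x) = 0 (v(L, x) = (0*2)*3 = 0*3 = 0)
√(v(666, -472) + z(188, G(-7))) = √(0 + (509 + 188)) = √(0 + 697) = √697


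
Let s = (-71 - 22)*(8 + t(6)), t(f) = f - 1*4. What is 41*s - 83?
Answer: -38213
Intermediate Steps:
t(f) = -4 + f (t(f) = f - 4 = -4 + f)
s = -930 (s = (-71 - 22)*(8 + (-4 + 6)) = -93*(8 + 2) = -93*10 = -930)
41*s - 83 = 41*(-930) - 83 = -38130 - 83 = -38213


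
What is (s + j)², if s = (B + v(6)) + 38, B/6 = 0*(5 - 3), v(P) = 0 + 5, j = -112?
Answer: 4761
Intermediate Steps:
v(P) = 5
B = 0 (B = 6*(0*(5 - 3)) = 6*(0*2) = 6*0 = 0)
s = 43 (s = (0 + 5) + 38 = 5 + 38 = 43)
(s + j)² = (43 - 112)² = (-69)² = 4761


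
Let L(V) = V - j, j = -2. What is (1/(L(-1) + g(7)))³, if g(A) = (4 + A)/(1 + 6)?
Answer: 343/5832 ≈ 0.058813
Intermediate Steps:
g(A) = 4/7 + A/7 (g(A) = (4 + A)/7 = (4 + A)*(⅐) = 4/7 + A/7)
L(V) = 2 + V (L(V) = V - 1*(-2) = V + 2 = 2 + V)
(1/(L(-1) + g(7)))³ = (1/((2 - 1) + (4/7 + (⅐)*7)))³ = (1/(1 + (4/7 + 1)))³ = (1/(1 + 11/7))³ = (1/(18/7))³ = (7/18)³ = 343/5832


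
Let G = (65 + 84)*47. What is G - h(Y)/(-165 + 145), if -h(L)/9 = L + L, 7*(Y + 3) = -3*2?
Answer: 490453/70 ≈ 7006.5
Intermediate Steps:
Y = -27/7 (Y = -3 + (-3*2)/7 = -3 + (1/7)*(-6) = -3 - 6/7 = -27/7 ≈ -3.8571)
G = 7003 (G = 149*47 = 7003)
h(L) = -18*L (h(L) = -9*(L + L) = -18*L)
G - h(Y)/(-165 + 145) = 7003 - (-18*(-27/7))/(-165 + 145) = 7003 - 486/(7*(-20)) = 7003 - 486*(-1)/(7*20) = 7003 - 1*(-243/70) = 7003 + 243/70 = 490453/70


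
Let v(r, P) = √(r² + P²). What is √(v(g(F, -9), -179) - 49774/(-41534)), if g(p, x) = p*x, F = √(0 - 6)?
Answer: √(516828329 + 431268289*√31555)/20767 ≈ 13.373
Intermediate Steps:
F = I*√6 (F = √(-6) = I*√6 ≈ 2.4495*I)
v(r, P) = √(P² + r²)
√(v(g(F, -9), -179) - 49774/(-41534)) = √(√((-179)² + ((I*√6)*(-9))²) - 49774/(-41534)) = √(√(32041 + (-9*I*√6)²) - 49774*(-1/41534)) = √(√(32041 - 486) + 24887/20767) = √(√31555 + 24887/20767) = √(24887/20767 + √31555)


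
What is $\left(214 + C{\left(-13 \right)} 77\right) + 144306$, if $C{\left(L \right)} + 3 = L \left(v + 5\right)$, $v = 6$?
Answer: $133278$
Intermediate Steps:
$C{\left(L \right)} = -3 + 11 L$ ($C{\left(L \right)} = -3 + L \left(6 + 5\right) = -3 + L 11 = -3 + 11 L$)
$\left(214 + C{\left(-13 \right)} 77\right) + 144306 = \left(214 + \left(-3 + 11 \left(-13\right)\right) 77\right) + 144306 = \left(214 + \left(-3 - 143\right) 77\right) + 144306 = \left(214 - 11242\right) + 144306 = -11028 + 144306 = 133278$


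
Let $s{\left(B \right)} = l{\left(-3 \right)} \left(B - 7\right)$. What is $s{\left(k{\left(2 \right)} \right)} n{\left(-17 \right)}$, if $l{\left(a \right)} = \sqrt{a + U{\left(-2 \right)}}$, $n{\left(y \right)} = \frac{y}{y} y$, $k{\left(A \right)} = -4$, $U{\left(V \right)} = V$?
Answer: $187 i \sqrt{5} \approx 418.14 i$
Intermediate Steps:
$n{\left(y \right)} = y$ ($n{\left(y \right)} = 1 y = y$)
$l{\left(a \right)} = \sqrt{-2 + a}$ ($l{\left(a \right)} = \sqrt{a - 2} = \sqrt{-2 + a}$)
$s{\left(B \right)} = i \sqrt{5} \left(-7 + B\right)$ ($s{\left(B \right)} = \sqrt{-2 - 3} \left(B - 7\right) = \sqrt{-5} \left(-7 + B\right) = i \sqrt{5} \left(-7 + B\right)$)
$s{\left(k{\left(2 \right)} \right)} n{\left(-17 \right)} = i \sqrt{5} \left(-7 - 4\right) \left(-17\right) = i \sqrt{5} \left(-11\right) \left(-17\right) = - 11 i \sqrt{5} \left(-17\right) = 187 i \sqrt{5}$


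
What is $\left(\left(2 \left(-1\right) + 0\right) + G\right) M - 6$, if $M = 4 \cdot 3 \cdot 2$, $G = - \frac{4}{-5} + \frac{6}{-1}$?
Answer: $- \frac{894}{5} \approx -178.8$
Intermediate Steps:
$G = - \frac{26}{5}$ ($G = \left(-4\right) \left(- \frac{1}{5}\right) + 6 \left(-1\right) = \frac{4}{5} - 6 = - \frac{26}{5} \approx -5.2$)
$M = 24$ ($M = 12 \cdot 2 = 24$)
$\left(\left(2 \left(-1\right) + 0\right) + G\right) M - 6 = \left(\left(2 \left(-1\right) + 0\right) - \frac{26}{5}\right) 24 - 6 = \left(\left(-2 + 0\right) - \frac{26}{5}\right) 24 - 6 = \left(-2 - \frac{26}{5}\right) 24 - 6 = \left(- \frac{36}{5}\right) 24 - 6 = - \frac{864}{5} - 6 = - \frac{894}{5}$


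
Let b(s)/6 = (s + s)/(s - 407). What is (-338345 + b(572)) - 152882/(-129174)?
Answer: -109249626274/322935 ≈ -3.3830e+5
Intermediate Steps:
b(s) = 12*s/(-407 + s) (b(s) = 6*((s + s)/(s - 407)) = 6*((2*s)/(-407 + s)) = 6*(2*s/(-407 + s)) = 12*s/(-407 + s))
(-338345 + b(572)) - 152882/(-129174) = (-338345 + 12*572/(-407 + 572)) - 152882/(-129174) = (-338345 + 12*572/165) - 152882*(-1/129174) = (-338345 + 12*572*(1/165)) + 76441/64587 = (-338345 + 208/5) + 76441/64587 = -1691517/5 + 76441/64587 = -109249626274/322935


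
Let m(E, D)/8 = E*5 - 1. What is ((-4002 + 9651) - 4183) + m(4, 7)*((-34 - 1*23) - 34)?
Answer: -12366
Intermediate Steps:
m(E, D) = -8 + 40*E (m(E, D) = 8*(E*5 - 1) = 8*(5*E - 1) = 8*(-1 + 5*E) = -8 + 40*E)
((-4002 + 9651) - 4183) + m(4, 7)*((-34 - 1*23) - 34) = ((-4002 + 9651) - 4183) + (-8 + 40*4)*((-34 - 1*23) - 34) = (5649 - 4183) + (-8 + 160)*((-34 - 23) - 34) = 1466 + 152*(-57 - 34) = 1466 + 152*(-91) = 1466 - 13832 = -12366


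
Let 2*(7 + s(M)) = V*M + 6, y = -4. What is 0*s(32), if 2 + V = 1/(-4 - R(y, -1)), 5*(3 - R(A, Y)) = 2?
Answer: 0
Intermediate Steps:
R(A, Y) = 13/5 (R(A, Y) = 3 - ⅕*2 = 3 - ⅖ = 13/5)
V = -71/33 (V = -2 + 1/(-4 - 1*13/5) = -2 + 1/(-4 - 13/5) = -2 + 1/(-33/5) = -2 - 5/33 = -71/33 ≈ -2.1515)
s(M) = -4 - 71*M/66 (s(M) = -7 + (-71*M/33 + 6)/2 = -7 + (6 - 71*M/33)/2 = -7 + (3 - 71*M/66) = -4 - 71*M/66)
0*s(32) = 0*(-4 - 71/66*32) = 0*(-4 - 1136/33) = 0*(-1268/33) = 0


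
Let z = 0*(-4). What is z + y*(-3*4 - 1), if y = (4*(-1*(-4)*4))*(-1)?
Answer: 832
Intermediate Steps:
z = 0
y = -64 (y = (4*(4*4))*(-1) = (4*16)*(-1) = 64*(-1) = -64)
z + y*(-3*4 - 1) = 0 - 64*(-3*4 - 1) = 0 - 64*(-12 - 1) = 0 - 64*(-13) = 0 + 832 = 832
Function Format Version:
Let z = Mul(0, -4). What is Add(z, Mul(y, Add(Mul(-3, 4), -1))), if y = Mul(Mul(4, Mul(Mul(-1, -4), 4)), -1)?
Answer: 832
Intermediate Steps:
z = 0
y = -64 (y = Mul(Mul(4, Mul(4, 4)), -1) = Mul(Mul(4, 16), -1) = Mul(64, -1) = -64)
Add(z, Mul(y, Add(Mul(-3, 4), -1))) = Add(0, Mul(-64, Add(Mul(-3, 4), -1))) = Add(0, Mul(-64, Add(-12, -1))) = Add(0, Mul(-64, -13)) = Add(0, 832) = 832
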